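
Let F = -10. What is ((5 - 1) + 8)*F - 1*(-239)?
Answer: 119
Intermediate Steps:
((5 - 1) + 8)*F - 1*(-239) = ((5 - 1) + 8)*(-10) - 1*(-239) = (4 + 8)*(-10) + 239 = 12*(-10) + 239 = -120 + 239 = 119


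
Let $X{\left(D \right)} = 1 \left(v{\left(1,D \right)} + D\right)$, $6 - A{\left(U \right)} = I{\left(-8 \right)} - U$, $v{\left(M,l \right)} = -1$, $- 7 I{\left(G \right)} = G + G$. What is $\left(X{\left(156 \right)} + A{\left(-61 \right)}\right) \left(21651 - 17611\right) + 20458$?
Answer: $\frac{2906566}{7} \approx 4.1522 \cdot 10^{5}$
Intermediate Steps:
$I{\left(G \right)} = - \frac{2 G}{7}$ ($I{\left(G \right)} = - \frac{G + G}{7} = - \frac{2 G}{7}$)
$A{\left(U \right)} = \frac{26}{7} + U$ ($A{\left(U \right)} = 6 - \left(\left(- \frac{2}{7}\right) \left(-8\right) - U\right) = 6 - \left(\frac{16}{7} - U\right) = 6 + \left(- \frac{16}{7} + U\right) = \frac{26}{7} + U$)
$X{\left(D \right)} = -1 + D$ ($X{\left(D \right)} = 1 \left(-1 + D\right) = -1 + D$)
$\left(X{\left(156 \right)} + A{\left(-61 \right)}\right) \left(21651 - 17611\right) + 20458 = \left(\left(-1 + 156\right) + \left(\frac{26}{7} - 61\right)\right) \left(21651 - 17611\right) + 20458 = \left(155 - \frac{401}{7}\right) 4040 + 20458 = \frac{684}{7} \cdot 4040 + 20458 = \frac{2763360}{7} + 20458 = \frac{2906566}{7}$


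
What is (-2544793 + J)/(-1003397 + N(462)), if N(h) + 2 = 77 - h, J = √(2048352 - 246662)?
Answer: 2544793/1003784 - 11*√14890/1003784 ≈ 2.5339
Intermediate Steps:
J = 11*√14890 (J = √1801690 = 11*√14890 ≈ 1342.3)
N(h) = 75 - h (N(h) = -2 + (77 - h) = 75 - h)
(-2544793 + J)/(-1003397 + N(462)) = (-2544793 + 11*√14890)/(-1003397 + (75 - 1*462)) = (-2544793 + 11*√14890)/(-1003397 + (75 - 462)) = (-2544793 + 11*√14890)/(-1003397 - 387) = (-2544793 + 11*√14890)/(-1003784) = (-2544793 + 11*√14890)*(-1/1003784) = 2544793/1003784 - 11*√14890/1003784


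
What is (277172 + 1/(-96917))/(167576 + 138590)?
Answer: 26862678723/29672690222 ≈ 0.90530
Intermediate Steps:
(277172 + 1/(-96917))/(167576 + 138590) = (277172 - 1/96917)/306166 = (26862678723/96917)*(1/306166) = 26862678723/29672690222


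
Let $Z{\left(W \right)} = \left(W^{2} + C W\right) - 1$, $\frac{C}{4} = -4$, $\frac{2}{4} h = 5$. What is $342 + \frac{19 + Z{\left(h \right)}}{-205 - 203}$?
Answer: $\frac{23263}{68} \approx 342.1$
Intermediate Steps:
$h = 10$ ($h = 2 \cdot 5 = 10$)
$C = -16$ ($C = 4 \left(-4\right) = -16$)
$Z{\left(W \right)} = -1 + W^{2} - 16 W$ ($Z{\left(W \right)} = \left(W^{2} - 16 W\right) - 1 = -1 + W^{2} - 16 W$)
$342 + \frac{19 + Z{\left(h \right)}}{-205 - 203} = 342 + \frac{19 - \left(161 - 100\right)}{-205 - 203} = 342 + \frac{19 - 61}{-408} = 342 + \left(19 - 61\right) \left(- \frac{1}{408}\right) = 342 - - \frac{7}{68} = 342 + \frac{7}{68} = \frac{23263}{68}$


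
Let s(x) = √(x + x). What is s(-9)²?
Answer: -18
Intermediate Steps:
s(x) = √2*√x (s(x) = √(2*x) = √2*√x)
s(-9)² = (√2*√(-9))² = (√2*(3*I))² = (3*I*√2)² = -18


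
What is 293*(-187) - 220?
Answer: -55011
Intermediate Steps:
293*(-187) - 220 = -54791 - 220 = -55011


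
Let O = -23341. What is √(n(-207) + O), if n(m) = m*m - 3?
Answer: √19505 ≈ 139.66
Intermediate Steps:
n(m) = -3 + m² (n(m) = m² - 3 = -3 + m²)
√(n(-207) + O) = √((-3 + (-207)²) - 23341) = √((-3 + 42849) - 23341) = √(42846 - 23341) = √19505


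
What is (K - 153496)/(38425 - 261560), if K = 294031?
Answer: -28107/44627 ≈ -0.62982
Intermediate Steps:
(K - 153496)/(38425 - 261560) = (294031 - 153496)/(38425 - 261560) = 140535/(-223135) = 140535*(-1/223135) = -28107/44627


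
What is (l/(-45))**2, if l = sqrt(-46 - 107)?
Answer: -17/225 ≈ -0.075556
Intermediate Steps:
l = 3*I*sqrt(17) (l = sqrt(-153) = 3*I*sqrt(17) ≈ 12.369*I)
(l/(-45))**2 = ((3*I*sqrt(17))/(-45))**2 = ((3*I*sqrt(17))*(-1/45))**2 = (-I*sqrt(17)/15)**2 = -17/225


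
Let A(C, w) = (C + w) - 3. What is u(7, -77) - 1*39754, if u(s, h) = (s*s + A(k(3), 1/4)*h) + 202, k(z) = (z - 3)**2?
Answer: -157165/4 ≈ -39291.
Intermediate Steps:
k(z) = (-3 + z)**2
A(C, w) = -3 + C + w
u(s, h) = 202 + s**2 - 11*h/4 (u(s, h) = (s*s + (-3 + (-3 + 3)**2 + 1/4)*h) + 202 = (s**2 + (-3 + 0**2 + 1/4)*h) + 202 = (s**2 + (-3 + 0 + 1/4)*h) + 202 = (s**2 - 11*h/4) + 202 = 202 + s**2 - 11*h/4)
u(7, -77) - 1*39754 = (202 + 7**2 - 11/4*(-77)) - 1*39754 = (202 + 49 + 847/4) - 39754 = 1851/4 - 39754 = -157165/4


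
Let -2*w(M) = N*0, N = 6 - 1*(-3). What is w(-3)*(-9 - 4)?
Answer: 0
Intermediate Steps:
N = 9 (N = 6 + 3 = 9)
w(M) = 0 (w(M) = -9*0/2 = -½*0 = 0)
w(-3)*(-9 - 4) = 0*(-9 - 4) = 0*(-13) = 0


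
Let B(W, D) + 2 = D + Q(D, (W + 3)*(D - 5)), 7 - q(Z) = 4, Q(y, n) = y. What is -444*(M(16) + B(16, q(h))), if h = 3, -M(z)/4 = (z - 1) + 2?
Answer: 28416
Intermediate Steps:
M(z) = -4 - 4*z (M(z) = -4*((z - 1) + 2) = -4*((-1 + z) + 2) = -4*(1 + z) = -4 - 4*z)
q(Z) = 3 (q(Z) = 7 - 1*4 = 7 - 4 = 3)
B(W, D) = -2 + 2*D (B(W, D) = -2 + (D + D) = -2 + 2*D)
-444*(M(16) + B(16, q(h))) = -444*((-4 - 4*16) + (-2 + 2*3)) = -444*((-4 - 64) + (-2 + 6)) = -444*(-68 + 4) = -444*(-64) = 28416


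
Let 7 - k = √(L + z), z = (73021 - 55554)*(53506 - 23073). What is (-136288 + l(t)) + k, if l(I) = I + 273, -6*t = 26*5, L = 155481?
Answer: -408089/3 - 22*√1098613 ≈ -1.5909e+5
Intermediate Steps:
t = -65/3 (t = -13*5/3 = -⅙*130 = -65/3 ≈ -21.667)
z = 531573211 (z = 17467*30433 = 531573211)
l(I) = 273 + I
k = 7 - 22*√1098613 (k = 7 - √(155481 + 531573211) = 7 - √531728692 = 7 - 22*√1098613 ≈ -23052.)
(-136288 + l(t)) + k = (-136288 + (273 - 65/3)) + (7 - 22*√1098613) = (-136288 + 754/3) + (7 - 22*√1098613) = -408110/3 + (7 - 22*√1098613) = -408089/3 - 22*√1098613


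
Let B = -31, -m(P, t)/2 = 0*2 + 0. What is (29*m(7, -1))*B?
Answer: 0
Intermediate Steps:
m(P, t) = 0 (m(P, t) = -2*(0*2 + 0) = -2*(0 + 0) = -2*0 = 0)
(29*m(7, -1))*B = (29*0)*(-31) = 0*(-31) = 0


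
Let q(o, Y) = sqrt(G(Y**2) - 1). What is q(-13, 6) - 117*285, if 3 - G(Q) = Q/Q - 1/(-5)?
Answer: -33345 + 2*sqrt(5)/5 ≈ -33344.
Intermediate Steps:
G(Q) = 9/5 (G(Q) = 3 - (Q/Q - 1/(-5)) = 3 - (1 - 1*(-1/5)) = 3 - (1 + 1/5) = 3 - 1*6/5 = 3 - 6/5 = 9/5)
q(o, Y) = 2*sqrt(5)/5 (q(o, Y) = sqrt(9/5 - 1) = sqrt(4/5) = 2*sqrt(5)/5)
q(-13, 6) - 117*285 = 2*sqrt(5)/5 - 117*285 = 2*sqrt(5)/5 - 33345 = -33345 + 2*sqrt(5)/5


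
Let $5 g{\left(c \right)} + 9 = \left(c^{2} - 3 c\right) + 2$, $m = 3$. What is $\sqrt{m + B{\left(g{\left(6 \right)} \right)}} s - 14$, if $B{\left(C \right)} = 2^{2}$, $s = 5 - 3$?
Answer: $-14 + 2 \sqrt{7} \approx -8.7085$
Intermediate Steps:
$g{\left(c \right)} = - \frac{7}{5} - \frac{3 c}{5} + \frac{c^{2}}{5}$ ($g{\left(c \right)} = - \frac{9}{5} + \frac{\left(c^{2} - 3 c\right) + 2}{5} = - \frac{9}{5} + \frac{2 + c^{2} - 3 c}{5} = - \frac{9}{5} + \left(\frac{2}{5} - \frac{3 c}{5} + \frac{c^{2}}{5}\right) = - \frac{7}{5} - \frac{3 c}{5} + \frac{c^{2}}{5}$)
$s = 2$
$B{\left(C \right)} = 4$
$\sqrt{m + B{\left(g{\left(6 \right)} \right)}} s - 14 = \sqrt{3 + 4} \cdot 2 - 14 = \sqrt{7} \cdot 2 - 14 = 2 \sqrt{7} - 14 = -14 + 2 \sqrt{7}$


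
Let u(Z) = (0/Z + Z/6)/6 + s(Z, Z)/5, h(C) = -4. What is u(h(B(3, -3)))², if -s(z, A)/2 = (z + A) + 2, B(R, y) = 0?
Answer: 10609/2025 ≈ 5.2390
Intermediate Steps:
s(z, A) = -4 - 2*A - 2*z (s(z, A) = -2*((z + A) + 2) = -2*((A + z) + 2) = -2*(2 + A + z) = -4 - 2*A - 2*z)
u(Z) = -⅘ - 139*Z/180 (u(Z) = (0/Z + Z/6)/6 + (-4 - 2*Z - 2*Z)/5 = (0 + Z*(⅙))*(⅙) + (-4 - 4*Z)*(⅕) = (0 + Z/6)*(⅙) + (-⅘ - 4*Z/5) = (Z/6)*(⅙) + (-⅘ - 4*Z/5) = Z/36 + (-⅘ - 4*Z/5) = -⅘ - 139*Z/180)
u(h(B(3, -3)))² = (-⅘ - 139/180*(-4))² = (-⅘ + 139/45)² = (103/45)² = 10609/2025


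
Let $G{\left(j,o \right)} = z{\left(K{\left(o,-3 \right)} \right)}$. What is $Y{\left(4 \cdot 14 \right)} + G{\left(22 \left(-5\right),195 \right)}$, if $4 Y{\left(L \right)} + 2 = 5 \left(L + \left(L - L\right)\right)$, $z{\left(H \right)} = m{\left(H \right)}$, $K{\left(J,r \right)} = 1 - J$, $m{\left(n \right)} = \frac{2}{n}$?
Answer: $\frac{13481}{194} \approx 69.49$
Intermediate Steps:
$z{\left(H \right)} = \frac{2}{H}$
$G{\left(j,o \right)} = \frac{2}{1 - o}$
$Y{\left(L \right)} = - \frac{1}{2} + \frac{5 L}{4}$ ($Y{\left(L \right)} = - \frac{1}{2} + \frac{5 \left(L + \left(L - L\right)\right)}{4} = - \frac{1}{2} + \frac{5 \left(L + 0\right)}{4} = - \frac{1}{2} + \frac{5 L}{4}$)
$Y{\left(4 \cdot 14 \right)} + G{\left(22 \left(-5\right),195 \right)} = \left(- \frac{1}{2} + \frac{5 \cdot 4 \cdot 14}{4}\right) - \frac{2}{-1 + 195} = \left(- \frac{1}{2} + \frac{5}{4} \cdot 56\right) - \frac{2}{194} = \left(- \frac{1}{2} + 70\right) - \frac{1}{97} = \frac{139}{2} - \frac{1}{97} = \frac{13481}{194}$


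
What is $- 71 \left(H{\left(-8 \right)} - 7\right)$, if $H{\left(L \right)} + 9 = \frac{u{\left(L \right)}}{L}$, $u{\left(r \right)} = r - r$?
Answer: $1136$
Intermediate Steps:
$u{\left(r \right)} = 0$
$H{\left(L \right)} = -9$ ($H{\left(L \right)} = -9 + \frac{0}{L} = -9 + 0 = -9$)
$- 71 \left(H{\left(-8 \right)} - 7\right) = - 71 \left(-9 - 7\right) = \left(-71\right) \left(-16\right) = 1136$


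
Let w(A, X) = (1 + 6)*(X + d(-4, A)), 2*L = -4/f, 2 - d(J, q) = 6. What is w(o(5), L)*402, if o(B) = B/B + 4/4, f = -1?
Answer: -5628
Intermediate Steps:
d(J, q) = -4 (d(J, q) = 2 - 1*6 = 2 - 6 = -4)
o(B) = 2 (o(B) = 1 + 4*(1/4) = 1 + 1 = 2)
L = 2 (L = (-4/(-1))/2 = (-4*(-1))/2 = (1/2)*4 = 2)
w(A, X) = -28 + 7*X (w(A, X) = (1 + 6)*(X - 4) = 7*(-4 + X) = -28 + 7*X)
w(o(5), L)*402 = (-28 + 7*2)*402 = (-28 + 14)*402 = -14*402 = -5628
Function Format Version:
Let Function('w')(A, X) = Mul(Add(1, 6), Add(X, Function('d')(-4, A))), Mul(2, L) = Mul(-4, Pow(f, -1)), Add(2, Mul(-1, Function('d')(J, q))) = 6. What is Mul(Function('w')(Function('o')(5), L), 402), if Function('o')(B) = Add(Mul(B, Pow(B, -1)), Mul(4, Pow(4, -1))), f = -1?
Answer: -5628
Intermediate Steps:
Function('d')(J, q) = -4 (Function('d')(J, q) = Add(2, Mul(-1, 6)) = Add(2, -6) = -4)
Function('o')(B) = 2 (Function('o')(B) = Add(1, Mul(4, Rational(1, 4))) = Add(1, 1) = 2)
L = 2 (L = Mul(Rational(1, 2), Mul(-4, Pow(-1, -1))) = Mul(Rational(1, 2), Mul(-4, -1)) = Mul(Rational(1, 2), 4) = 2)
Function('w')(A, X) = Add(-28, Mul(7, X)) (Function('w')(A, X) = Mul(Add(1, 6), Add(X, -4)) = Mul(7, Add(-4, X)) = Add(-28, Mul(7, X)))
Mul(Function('w')(Function('o')(5), L), 402) = Mul(Add(-28, Mul(7, 2)), 402) = Mul(Add(-28, 14), 402) = Mul(-14, 402) = -5628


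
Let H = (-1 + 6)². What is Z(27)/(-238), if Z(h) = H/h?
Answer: -25/6426 ≈ -0.0038904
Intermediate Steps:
H = 25 (H = 5² = 25)
Z(h) = 25/h
Z(27)/(-238) = (25/27)/(-238) = (25*(1/27))*(-1/238) = (25/27)*(-1/238) = -25/6426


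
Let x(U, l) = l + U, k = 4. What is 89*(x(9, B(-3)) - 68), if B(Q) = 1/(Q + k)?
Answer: -5162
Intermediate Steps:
B(Q) = 1/(4 + Q) (B(Q) = 1/(Q + 4) = 1/(4 + Q))
x(U, l) = U + l
89*(x(9, B(-3)) - 68) = 89*((9 + 1/(4 - 3)) - 68) = 89*((9 + 1/1) - 68) = 89*((9 + 1) - 68) = 89*(10 - 68) = 89*(-58) = -5162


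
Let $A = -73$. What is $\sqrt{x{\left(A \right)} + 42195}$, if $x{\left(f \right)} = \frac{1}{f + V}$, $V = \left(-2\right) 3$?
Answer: $\frac{2 \sqrt{65834729}}{79} \approx 205.41$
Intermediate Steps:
$V = -6$
$x{\left(f \right)} = \frac{1}{-6 + f}$ ($x{\left(f \right)} = \frac{1}{f - 6} = \frac{1}{-6 + f}$)
$\sqrt{x{\left(A \right)} + 42195} = \sqrt{\frac{1}{-6 - 73} + 42195} = \sqrt{\frac{1}{-79} + 42195} = \sqrt{- \frac{1}{79} + 42195} = \sqrt{\frac{3333404}{79}} = \frac{2 \sqrt{65834729}}{79}$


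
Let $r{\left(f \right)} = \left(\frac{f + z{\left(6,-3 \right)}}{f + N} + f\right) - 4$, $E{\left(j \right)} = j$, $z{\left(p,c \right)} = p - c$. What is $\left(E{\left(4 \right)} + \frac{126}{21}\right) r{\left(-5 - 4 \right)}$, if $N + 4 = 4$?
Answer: $-130$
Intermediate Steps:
$N = 0$ ($N = -4 + 4 = 0$)
$r{\left(f \right)} = -4 + f + \frac{9 + f}{f}$ ($r{\left(f \right)} = \left(\frac{f + \left(6 - -3\right)}{f + 0} + f\right) - 4 = \left(\frac{f + \left(6 + 3\right)}{f} + f\right) - 4 = \left(\frac{f + 9}{f} + f\right) - 4 = \left(\frac{9 + f}{f} + f\right) - 4 = \left(f + \frac{9 + f}{f}\right) - 4 = -4 + f + \frac{9 + f}{f}$)
$\left(E{\left(4 \right)} + \frac{126}{21}\right) r{\left(-5 - 4 \right)} = \left(4 + \frac{126}{21}\right) \left(-3 - 9 + \frac{9}{-5 - 4}\right) = \left(4 + 126 \cdot \frac{1}{21}\right) \left(-3 - 9 + \frac{9}{-9}\right) = \left(4 + 6\right) \left(-3 - 9 + 9 \left(- \frac{1}{9}\right)\right) = 10 \left(-3 - 9 - 1\right) = 10 \left(-13\right) = -130$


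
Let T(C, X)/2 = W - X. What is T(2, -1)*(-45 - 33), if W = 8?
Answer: -1404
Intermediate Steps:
T(C, X) = 16 - 2*X (T(C, X) = 2*(8 - X) = 16 - 2*X)
T(2, -1)*(-45 - 33) = (16 - 2*(-1))*(-45 - 33) = (16 + 2)*(-78) = 18*(-78) = -1404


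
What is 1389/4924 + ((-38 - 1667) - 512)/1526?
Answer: -4398447/3757012 ≈ -1.1707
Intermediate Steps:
1389/4924 + ((-38 - 1667) - 512)/1526 = 1389*(1/4924) + (-1705 - 512)*(1/1526) = 1389/4924 - 2217*1/1526 = 1389/4924 - 2217/1526 = -4398447/3757012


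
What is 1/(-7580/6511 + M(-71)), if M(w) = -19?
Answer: -6511/131289 ≈ -0.049593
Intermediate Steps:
1/(-7580/6511 + M(-71)) = 1/(-7580/6511 - 19) = 1/(-131289/6511) = -6511/131289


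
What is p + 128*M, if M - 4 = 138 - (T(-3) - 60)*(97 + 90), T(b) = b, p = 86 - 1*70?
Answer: 1526160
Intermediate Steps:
p = 16 (p = 86 - 70 = 16)
M = 11923 (M = 4 + (138 - (-3 - 60)*(97 + 90)) = 4 + (138 - (-63)*187) = 4 + (138 - 1*(-11781)) = 4 + (138 + 11781) = 4 + 11919 = 11923)
p + 128*M = 16 + 128*11923 = 16 + 1526144 = 1526160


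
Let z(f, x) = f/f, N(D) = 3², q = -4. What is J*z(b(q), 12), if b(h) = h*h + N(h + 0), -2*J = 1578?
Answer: -789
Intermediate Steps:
N(D) = 9
J = -789 (J = -½*1578 = -789)
b(h) = 9 + h² (b(h) = h*h + 9 = h² + 9 = 9 + h²)
z(f, x) = 1
J*z(b(q), 12) = -789*1 = -789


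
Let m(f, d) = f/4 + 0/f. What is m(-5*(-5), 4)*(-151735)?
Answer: -3793375/4 ≈ -9.4834e+5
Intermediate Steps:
m(f, d) = f/4 (m(f, d) = f*(¼) + 0 = f/4 + 0 = f/4)
m(-5*(-5), 4)*(-151735) = ((-5*(-5))/4)*(-151735) = ((¼)*25)*(-151735) = (25/4)*(-151735) = -3793375/4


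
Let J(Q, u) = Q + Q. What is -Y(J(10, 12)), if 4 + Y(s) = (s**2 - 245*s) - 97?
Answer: 4601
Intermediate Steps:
J(Q, u) = 2*Q
Y(s) = -101 + s**2 - 245*s (Y(s) = -4 + ((s**2 - 245*s) - 97) = -4 + (-97 + s**2 - 245*s) = -101 + s**2 - 245*s)
-Y(J(10, 12)) = -(-101 + (2*10)**2 - 490*10) = -(-101 + 20**2 - 245*20) = -(-101 + 400 - 4900) = -1*(-4601) = 4601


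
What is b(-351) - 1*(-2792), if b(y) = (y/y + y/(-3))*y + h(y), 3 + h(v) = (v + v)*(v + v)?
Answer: 454175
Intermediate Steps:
h(v) = -3 + 4*v**2 (h(v) = -3 + (v + v)*(v + v) = -3 + (2*v)*(2*v) = -3 + 4*v**2)
b(y) = -3 + 4*y**2 + y*(1 - y/3) (b(y) = (y/y + y/(-3))*y + (-3 + 4*y**2) = (1 + y*(-1/3))*y + (-3 + 4*y**2) = (1 - y/3)*y + (-3 + 4*y**2) = y*(1 - y/3) + (-3 + 4*y**2) = -3 + 4*y**2 + y*(1 - y/3))
b(-351) - 1*(-2792) = (-3 - 351 + (11/3)*(-351)**2) - 1*(-2792) = (-3 - 351 + (11/3)*123201) + 2792 = (-3 - 351 + 451737) + 2792 = 451383 + 2792 = 454175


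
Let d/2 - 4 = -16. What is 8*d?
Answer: -192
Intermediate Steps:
d = -24 (d = 8 + 2*(-16) = 8 - 32 = -24)
8*d = 8*(-24) = -192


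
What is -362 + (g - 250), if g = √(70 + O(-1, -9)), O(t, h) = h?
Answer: -612 + √61 ≈ -604.19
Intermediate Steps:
g = √61 (g = √(70 - 9) = √61 ≈ 7.8102)
-362 + (g - 250) = -362 + (√61 - 250) = -362 + (-250 + √61) = -612 + √61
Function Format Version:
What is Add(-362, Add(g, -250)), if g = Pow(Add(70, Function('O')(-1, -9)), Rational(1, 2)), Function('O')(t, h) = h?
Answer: Add(-612, Pow(61, Rational(1, 2))) ≈ -604.19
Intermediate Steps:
g = Pow(61, Rational(1, 2)) (g = Pow(Add(70, -9), Rational(1, 2)) = Pow(61, Rational(1, 2)) ≈ 7.8102)
Add(-362, Add(g, -250)) = Add(-362, Add(Pow(61, Rational(1, 2)), -250)) = Add(-362, Add(-250, Pow(61, Rational(1, 2)))) = Add(-612, Pow(61, Rational(1, 2)))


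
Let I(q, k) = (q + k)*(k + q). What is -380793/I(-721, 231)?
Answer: -54399/34300 ≈ -1.5860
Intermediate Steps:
I(q, k) = (k + q)**2 (I(q, k) = (k + q)*(k + q) = (k + q)**2)
-380793/I(-721, 231) = -380793/(231 - 721)**2 = -380793/((-490)**2) = -380793/240100 = -380793*1/240100 = -54399/34300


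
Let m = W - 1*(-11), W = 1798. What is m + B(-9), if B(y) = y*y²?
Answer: 1080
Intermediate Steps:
m = 1809 (m = 1798 - 1*(-11) = 1798 + 11 = 1809)
B(y) = y³
m + B(-9) = 1809 + (-9)³ = 1809 - 729 = 1080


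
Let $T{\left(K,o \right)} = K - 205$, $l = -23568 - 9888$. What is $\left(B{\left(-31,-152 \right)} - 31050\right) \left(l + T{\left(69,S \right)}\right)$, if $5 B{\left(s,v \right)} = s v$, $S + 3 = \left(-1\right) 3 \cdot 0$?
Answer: $\frac{5056872496}{5} \approx 1.0114 \cdot 10^{9}$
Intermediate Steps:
$S = -3$ ($S = -3 + \left(-1\right) 3 \cdot 0 = -3 - 0 = -3 + 0 = -3$)
$l = -33456$ ($l = -23568 - 9888 = -33456$)
$T{\left(K,o \right)} = -205 + K$
$B{\left(s,v \right)} = \frac{s v}{5}$
$\left(B{\left(-31,-152 \right)} - 31050\right) \left(l + T{\left(69,S \right)}\right) = \left(\frac{1}{5} \left(-31\right) \left(-152\right) - 31050\right) \left(-33456 + \left(-205 + 69\right)\right) = \left(\frac{4712}{5} - 31050\right) \left(-33456 - 136\right) = \left(- \frac{150538}{5}\right) \left(-33592\right) = \frac{5056872496}{5}$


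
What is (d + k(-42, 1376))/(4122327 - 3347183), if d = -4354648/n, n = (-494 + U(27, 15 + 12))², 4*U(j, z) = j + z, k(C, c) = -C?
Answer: 10684645/357930881012 ≈ 2.9851e-5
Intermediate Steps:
U(j, z) = j/4 + z/4 (U(j, z) = (j + z)/4 = j/4 + z/4)
n = 923521/4 (n = (-494 + ((¼)*27 + (15 + 12)/4))² = (-494 + (27/4 + (¼)*27))² = (-494 + (27/4 + 27/4))² = (-494 + 27/2)² = (-961/2)² = 923521/4 ≈ 2.3088e+5)
d = -17418592/923521 (d = -4354648/923521/4 = -4354648*4/923521 = -17418592/923521 ≈ -18.861)
(d + k(-42, 1376))/(4122327 - 3347183) = (-17418592/923521 - 1*(-42))/(4122327 - 3347183) = (-17418592/923521 + 42)/775144 = (21369290/923521)*(1/775144) = 10684645/357930881012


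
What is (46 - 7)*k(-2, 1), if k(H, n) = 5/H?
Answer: -195/2 ≈ -97.500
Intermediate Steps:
(46 - 7)*k(-2, 1) = (46 - 7)*(5/(-2)) = 39*(5*(-½)) = 39*(-5/2) = -195/2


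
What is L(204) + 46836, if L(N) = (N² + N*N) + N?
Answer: 130272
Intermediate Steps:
L(N) = N + 2*N² (L(N) = (N² + N²) + N = 2*N² + N = N + 2*N²)
L(204) + 46836 = 204*(1 + 2*204) + 46836 = 204*(1 + 408) + 46836 = 204*409 + 46836 = 83436 + 46836 = 130272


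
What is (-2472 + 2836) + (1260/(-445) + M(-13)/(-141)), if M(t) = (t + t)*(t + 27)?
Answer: 4564700/12549 ≈ 363.75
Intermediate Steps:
M(t) = 2*t*(27 + t) (M(t) = (2*t)*(27 + t) = 2*t*(27 + t))
(-2472 + 2836) + (1260/(-445) + M(-13)/(-141)) = (-2472 + 2836) + (1260/(-445) + (2*(-13)*(27 - 13))/(-141)) = 364 + (1260*(-1/445) + (2*(-13)*14)*(-1/141)) = 364 + (-252/89 - 364*(-1/141)) = 364 + (-252/89 + 364/141) = 364 - 3136/12549 = 4564700/12549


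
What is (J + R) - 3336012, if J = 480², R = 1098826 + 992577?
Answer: -1014209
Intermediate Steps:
R = 2091403
J = 230400
(J + R) - 3336012 = (230400 + 2091403) - 3336012 = 2321803 - 3336012 = -1014209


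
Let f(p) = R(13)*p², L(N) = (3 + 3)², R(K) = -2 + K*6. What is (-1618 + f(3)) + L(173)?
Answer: -898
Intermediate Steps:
R(K) = -2 + 6*K
L(N) = 36 (L(N) = 6² = 36)
f(p) = 76*p² (f(p) = (-2 + 6*13)*p² = (-2 + 78)*p² = 76*p²)
(-1618 + f(3)) + L(173) = (-1618 + 76*3²) + 36 = (-1618 + 76*9) + 36 = (-1618 + 684) + 36 = -934 + 36 = -898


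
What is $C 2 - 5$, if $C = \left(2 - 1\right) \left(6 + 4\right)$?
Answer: $15$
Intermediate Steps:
$C = 10$ ($C = 1 \cdot 10 = 10$)
$C 2 - 5 = 10 \cdot 2 - 5 = 20 - 5 = 15$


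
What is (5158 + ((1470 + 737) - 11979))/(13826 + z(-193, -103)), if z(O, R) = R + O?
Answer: -769/2255 ≈ -0.34102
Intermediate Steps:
z(O, R) = O + R
(5158 + ((1470 + 737) - 11979))/(13826 + z(-193, -103)) = (5158 + ((1470 + 737) - 11979))/(13826 + (-193 - 103)) = (5158 + (2207 - 11979))/(13826 - 296) = (5158 - 9772)/13530 = -4614*1/13530 = -769/2255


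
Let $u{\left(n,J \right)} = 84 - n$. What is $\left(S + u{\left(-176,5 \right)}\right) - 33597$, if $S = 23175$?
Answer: $-10162$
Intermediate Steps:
$\left(S + u{\left(-176,5 \right)}\right) - 33597 = \left(23175 + \left(84 - -176\right)\right) - 33597 = \left(23175 + \left(84 + 176\right)\right) - 33597 = \left(23175 + 260\right) - 33597 = 23435 - 33597 = -10162$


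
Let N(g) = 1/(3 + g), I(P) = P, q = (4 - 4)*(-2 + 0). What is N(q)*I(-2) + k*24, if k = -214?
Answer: -15410/3 ≈ -5136.7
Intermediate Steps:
q = 0 (q = 0*(-2) = 0)
N(q)*I(-2) + k*24 = -2/(3 + 0) - 214*24 = -2/3 - 5136 = -15410/3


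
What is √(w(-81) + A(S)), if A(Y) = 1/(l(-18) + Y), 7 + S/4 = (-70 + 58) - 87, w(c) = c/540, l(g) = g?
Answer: I*√743665/2210 ≈ 0.39021*I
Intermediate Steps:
w(c) = c/540 (w(c) = c*(1/540) = c/540)
S = -424 (S = -28 + 4*((-70 + 58) - 87) = -28 + 4*(-12 - 87) = -28 + 4*(-99) = -28 - 396 = -424)
A(Y) = 1/(-18 + Y)
√(w(-81) + A(S)) = √((1/540)*(-81) + 1/(-18 - 424)) = √(-3/20 + 1/(-442)) = √(-3/20 - 1/442) = √(-673/4420) = I*√743665/2210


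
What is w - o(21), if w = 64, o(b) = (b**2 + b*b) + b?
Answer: -839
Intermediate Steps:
o(b) = b + 2*b**2 (o(b) = (b**2 + b**2) + b = 2*b**2 + b = b + 2*b**2)
w - o(21) = 64 - 21*(1 + 2*21) = 64 - 21*(1 + 42) = 64 - 21*43 = 64 - 1*903 = 64 - 903 = -839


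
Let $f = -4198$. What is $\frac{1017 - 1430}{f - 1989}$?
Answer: $\frac{413}{6187} \approx 0.066753$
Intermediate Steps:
$\frac{1017 - 1430}{f - 1989} = \frac{1017 - 1430}{-4198 - 1989} = - \frac{413}{-6187} = \left(-413\right) \left(- \frac{1}{6187}\right) = \frac{413}{6187}$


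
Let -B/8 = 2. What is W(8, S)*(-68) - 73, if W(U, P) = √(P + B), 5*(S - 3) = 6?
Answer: -73 - 68*I*√295/5 ≈ -73.0 - 233.59*I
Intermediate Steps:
B = -16 (B = -8*2 = -16)
S = 21/5 (S = 3 + (⅕)*6 = 3 + 6/5 = 21/5 ≈ 4.2000)
W(U, P) = √(-16 + P) (W(U, P) = √(P - 16) = √(-16 + P))
W(8, S)*(-68) - 73 = √(-16 + 21/5)*(-68) - 73 = √(-59/5)*(-68) - 73 = (I*√295/5)*(-68) - 73 = -68*I*√295/5 - 73 = -73 - 68*I*√295/5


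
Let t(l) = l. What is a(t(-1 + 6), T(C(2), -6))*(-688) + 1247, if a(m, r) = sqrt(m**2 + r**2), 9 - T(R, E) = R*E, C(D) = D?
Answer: 1247 - 688*sqrt(466) ≈ -13605.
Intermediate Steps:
T(R, E) = 9 - E*R (T(R, E) = 9 - R*E = 9 - E*R)
a(t(-1 + 6), T(C(2), -6))*(-688) + 1247 = sqrt((-1 + 6)**2 + (9 - 1*(-6)*2)**2)*(-688) + 1247 = sqrt(5**2 + (9 + 12)**2)*(-688) + 1247 = sqrt(25 + 21**2)*(-688) + 1247 = sqrt(25 + 441)*(-688) + 1247 = sqrt(466)*(-688) + 1247 = -688*sqrt(466) + 1247 = 1247 - 688*sqrt(466)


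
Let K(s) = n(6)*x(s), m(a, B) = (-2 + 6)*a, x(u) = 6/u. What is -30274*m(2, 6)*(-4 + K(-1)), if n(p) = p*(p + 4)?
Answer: 88157888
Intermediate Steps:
m(a, B) = 4*a
n(p) = p*(4 + p)
K(s) = 360/s (K(s) = (6*(4 + 6))*(6/s) = (6*10)*(6/s) = 60*(6/s) = 360/s)
-30274*m(2, 6)*(-4 + K(-1)) = -30274*4*2*(-4 + 360/(-1)) = -242192*(-4 + 360*(-1)) = -242192*(-4 - 360) = -242192*(-364) = -30274*(-2912) = 88157888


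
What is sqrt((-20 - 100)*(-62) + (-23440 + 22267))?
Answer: sqrt(6267) ≈ 79.164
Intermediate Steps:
sqrt((-20 - 100)*(-62) + (-23440 + 22267)) = sqrt(-120*(-62) - 1173) = sqrt(7440 - 1173) = sqrt(6267)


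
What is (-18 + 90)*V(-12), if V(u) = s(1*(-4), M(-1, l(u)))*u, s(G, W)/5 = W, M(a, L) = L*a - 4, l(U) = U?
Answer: -34560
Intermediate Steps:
M(a, L) = -4 + L*a
s(G, W) = 5*W
V(u) = u*(-20 - 5*u) (V(u) = (5*(-4 + u*(-1)))*u = (5*(-4 - u))*u = (-20 - 5*u)*u = u*(-20 - 5*u))
(-18 + 90)*V(-12) = (-18 + 90)*(5*(-12)*(-4 - 1*(-12))) = 72*(5*(-12)*(-4 + 12)) = 72*(5*(-12)*8) = 72*(-480) = -34560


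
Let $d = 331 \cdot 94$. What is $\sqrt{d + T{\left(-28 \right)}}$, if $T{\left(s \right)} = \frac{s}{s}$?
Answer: $7 \sqrt{635} \approx 176.39$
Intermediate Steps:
$d = 31114$
$T{\left(s \right)} = 1$
$\sqrt{d + T{\left(-28 \right)}} = \sqrt{31114 + 1} = \sqrt{31115} = 7 \sqrt{635}$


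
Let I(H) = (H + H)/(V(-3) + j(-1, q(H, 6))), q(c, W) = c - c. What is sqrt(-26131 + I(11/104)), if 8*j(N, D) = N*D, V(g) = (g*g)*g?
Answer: I*sqrt(1430829465)/234 ≈ 161.65*I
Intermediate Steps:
V(g) = g**3 (V(g) = g**2*g = g**3)
q(c, W) = 0
j(N, D) = D*N/8 (j(N, D) = (N*D)/8 = (D*N)/8 = D*N/8)
I(H) = -2*H/27 (I(H) = (H + H)/((-3)**3 + (1/8)*0*(-1)) = (2*H)/(-27 + 0) = (2*H)/(-27) = (2*H)*(-1/27) = -2*H/27)
sqrt(-26131 + I(11/104)) = sqrt(-26131 - 22/(27*104)) = sqrt(-26131 - 2/27*11/104) = sqrt(-26131 - 11/1404) = sqrt(-36687935/1404) = I*sqrt(1430829465)/234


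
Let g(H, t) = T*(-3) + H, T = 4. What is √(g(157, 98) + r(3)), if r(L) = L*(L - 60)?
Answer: I*√26 ≈ 5.099*I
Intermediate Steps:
g(H, t) = -12 + H (g(H, t) = 4*(-3) + H = -12 + H)
r(L) = L*(-60 + L)
√(g(157, 98) + r(3)) = √((-12 + 157) + 3*(-60 + 3)) = √(145 + 3*(-57)) = √(145 - 171) = √(-26) = I*√26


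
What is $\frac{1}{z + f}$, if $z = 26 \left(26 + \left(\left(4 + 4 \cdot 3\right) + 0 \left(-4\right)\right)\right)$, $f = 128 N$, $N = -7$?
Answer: $\frac{1}{196} \approx 0.005102$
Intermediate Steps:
$f = -896$ ($f = 128 \left(-7\right) = -896$)
$z = 1092$ ($z = 26 \left(26 + \left(\left(4 + 12\right) + 0\right)\right) = 26 \left(26 + \left(16 + 0\right)\right) = 26 \left(26 + 16\right) = 26 \cdot 42 = 1092$)
$\frac{1}{z + f} = \frac{1}{1092 - 896} = \frac{1}{196}$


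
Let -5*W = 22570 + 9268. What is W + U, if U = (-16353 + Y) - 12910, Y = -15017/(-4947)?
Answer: -881247806/24735 ≈ -35628.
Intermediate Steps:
Y = 15017/4947 (Y = -15017*(-1/4947) = 15017/4947 ≈ 3.0356)
U = -144749044/4947 (U = (-16353 + 15017/4947) - 12910 = -80883274/4947 - 12910 = -144749044/4947 ≈ -29260.)
W = -31838/5 (W = -(22570 + 9268)/5 = -1/5*31838 = -31838/5 ≈ -6367.6)
W + U = -31838/5 - 144749044/4947 = -881247806/24735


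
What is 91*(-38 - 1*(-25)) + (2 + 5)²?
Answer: -1134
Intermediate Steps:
91*(-38 - 1*(-25)) + (2 + 5)² = 91*(-38 + 25) + 7² = 91*(-13) + 49 = -1183 + 49 = -1134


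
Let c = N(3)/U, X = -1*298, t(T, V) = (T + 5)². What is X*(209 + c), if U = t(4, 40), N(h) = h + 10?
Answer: -5048716/81 ≈ -62330.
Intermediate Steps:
t(T, V) = (5 + T)²
N(h) = 10 + h
U = 81 (U = (5 + 4)² = 9² = 81)
X = -298
c = 13/81 (c = (10 + 3)/81 = 13*(1/81) = 13/81 ≈ 0.16049)
X*(209 + c) = -298*(209 + 13/81) = -298*16942/81 = -5048716/81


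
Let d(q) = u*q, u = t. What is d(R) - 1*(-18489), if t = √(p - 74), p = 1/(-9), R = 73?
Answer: 18489 + 73*I*√667/3 ≈ 18489.0 + 628.44*I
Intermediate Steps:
p = -⅑ ≈ -0.11111
t = I*√667/3 (t = √(-⅑ - 74) = √(-667/9) = I*√667/3 ≈ 8.6088*I)
u = I*√667/3 ≈ 8.6088*I
d(q) = I*q*√667/3 (d(q) = (I*√667/3)*q = I*q*√667/3)
d(R) - 1*(-18489) = (⅓)*I*73*√667 - 1*(-18489) = 73*I*√667/3 + 18489 = 18489 + 73*I*√667/3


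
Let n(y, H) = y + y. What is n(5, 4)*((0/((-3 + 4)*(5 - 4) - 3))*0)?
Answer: 0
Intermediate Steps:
n(y, H) = 2*y
n(5, 4)*((0/((-3 + 4)*(5 - 4) - 3))*0) = (2*5)*((0/((-3 + 4)*(5 - 4) - 3))*0) = 10*((0/(1*1 - 3))*0) = 10*((0/(1 - 3))*0) = 10*((0/(-2))*0) = 10*(-½*0*0) = 10*(0*0) = 10*0 = 0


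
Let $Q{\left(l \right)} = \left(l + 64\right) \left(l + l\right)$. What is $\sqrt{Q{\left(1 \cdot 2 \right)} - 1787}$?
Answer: $i \sqrt{1523} \approx 39.026 i$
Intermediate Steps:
$Q{\left(l \right)} = 2 l \left(64 + l\right)$ ($Q{\left(l \right)} = \left(64 + l\right) 2 l = 2 l \left(64 + l\right)$)
$\sqrt{Q{\left(1 \cdot 2 \right)} - 1787} = \sqrt{2 \cdot 1 \cdot 2 \left(64 + 1 \cdot 2\right) - 1787} = \sqrt{2 \cdot 2 \left(64 + 2\right) - 1787} = \sqrt{2 \cdot 2 \cdot 66 - 1787} = \sqrt{264 - 1787} = \sqrt{-1523} = i \sqrt{1523}$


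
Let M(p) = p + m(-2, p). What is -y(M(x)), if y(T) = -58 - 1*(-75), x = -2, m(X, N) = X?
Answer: -17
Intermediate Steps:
M(p) = -2 + p (M(p) = p - 2 = -2 + p)
y(T) = 17 (y(T) = -58 + 75 = 17)
-y(M(x)) = -1*17 = -17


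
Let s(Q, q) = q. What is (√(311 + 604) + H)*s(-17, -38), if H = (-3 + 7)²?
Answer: -608 - 38*√915 ≈ -1757.5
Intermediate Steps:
H = 16 (H = 4² = 16)
(√(311 + 604) + H)*s(-17, -38) = (√(311 + 604) + 16)*(-38) = (√915 + 16)*(-38) = (16 + √915)*(-38) = -608 - 38*√915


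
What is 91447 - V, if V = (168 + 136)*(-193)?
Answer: 150119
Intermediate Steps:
V = -58672 (V = 304*(-193) = -58672)
91447 - V = 91447 - 1*(-58672) = 91447 + 58672 = 150119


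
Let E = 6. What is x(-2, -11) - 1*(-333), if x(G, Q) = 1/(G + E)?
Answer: 1333/4 ≈ 333.25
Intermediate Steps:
x(G, Q) = 1/(6 + G) (x(G, Q) = 1/(G + 6) = 1/(6 + G))
x(-2, -11) - 1*(-333) = 1/(6 - 2) - 1*(-333) = 1/4 + 333 = ¼ + 333 = 1333/4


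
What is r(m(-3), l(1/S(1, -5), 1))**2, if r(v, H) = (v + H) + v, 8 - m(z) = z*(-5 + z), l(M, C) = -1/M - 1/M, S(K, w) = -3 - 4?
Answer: 324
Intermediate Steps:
S(K, w) = -7
l(M, C) = -2/M
m(z) = 8 - z*(-5 + z)
r(v, H) = H + 2*v (r(v, H) = (H + v) + v = H + 2*v)
r(m(-3), l(1/S(1, -5), 1))**2 = (-2/(1/(-7)) + 2*(8 - 1*(-3)**2 + 5*(-3)))**2 = (-2/(1*(-1/7)) + 2*(8 - 1*9 - 15))**2 = (-2/(-1/7) + 2*(8 - 9 - 15))**2 = (-2*(-7) + 2*(-16))**2 = (14 - 32)**2 = (-18)**2 = 324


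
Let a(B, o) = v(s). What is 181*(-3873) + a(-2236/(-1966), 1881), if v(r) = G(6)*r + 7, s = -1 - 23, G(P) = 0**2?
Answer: -701006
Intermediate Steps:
G(P) = 0
s = -24
v(r) = 7 (v(r) = 0*r + 7 = 0 + 7 = 7)
a(B, o) = 7
181*(-3873) + a(-2236/(-1966), 1881) = 181*(-3873) + 7 = -701013 + 7 = -701006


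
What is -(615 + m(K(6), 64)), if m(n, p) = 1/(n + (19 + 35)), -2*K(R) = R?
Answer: -31366/51 ≈ -615.02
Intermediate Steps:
K(R) = -R/2
m(n, p) = 1/(54 + n) (m(n, p) = 1/(n + 54) = 1/(54 + n))
-(615 + m(K(6), 64)) = -(615 + 1/(54 - ½*6)) = -(615 + 1/(54 - 3)) = -(615 + 1/51) = -1*31366/51 = -31366/51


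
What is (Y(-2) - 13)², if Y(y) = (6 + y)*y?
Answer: 441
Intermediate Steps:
Y(y) = y*(6 + y)
(Y(-2) - 13)² = (-2*(6 - 2) - 13)² = (-2*4 - 13)² = (-8 - 13)² = (-21)² = 441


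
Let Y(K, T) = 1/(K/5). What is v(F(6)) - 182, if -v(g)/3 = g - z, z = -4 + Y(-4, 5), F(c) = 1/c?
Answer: -793/4 ≈ -198.25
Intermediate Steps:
F(c) = 1/c
Y(K, T) = 5/K (Y(K, T) = 1/(K*(⅕)) = 1/(K/5) = 5/K)
z = -21/4 (z = -4 + 5/(-4) = -4 + 5*(-¼) = -4 - 5/4 = -21/4 ≈ -5.2500)
v(g) = -63/4 - 3*g (v(g) = -3*(g - 1*(-21/4)) = -3*(g + 21/4) = -3*(21/4 + g) = -63/4 - 3*g)
v(F(6)) - 182 = (-63/4 - 3/6) - 182 = (-63/4 - 3*⅙) - 182 = (-63/4 - ½) - 182 = -65/4 - 182 = -793/4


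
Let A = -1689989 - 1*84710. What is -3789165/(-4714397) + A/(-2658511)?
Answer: 18440172474818/12533276282867 ≈ 1.4713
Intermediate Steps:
A = -1774699 (A = -1689989 - 84710 = -1774699)
-3789165/(-4714397) + A/(-2658511) = -3789165/(-4714397) - 1774699/(-2658511) = -3789165*(-1/4714397) - 1774699*(-1/2658511) = 3789165/4714397 + 1774699/2658511 = 18440172474818/12533276282867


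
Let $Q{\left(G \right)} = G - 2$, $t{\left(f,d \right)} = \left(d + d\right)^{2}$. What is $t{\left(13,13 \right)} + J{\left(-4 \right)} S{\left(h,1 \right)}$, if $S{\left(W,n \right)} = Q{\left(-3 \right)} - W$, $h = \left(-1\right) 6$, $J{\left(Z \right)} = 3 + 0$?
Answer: $679$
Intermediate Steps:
$t{\left(f,d \right)} = 4 d^{2}$ ($t{\left(f,d \right)} = \left(2 d\right)^{2} = 4 d^{2}$)
$J{\left(Z \right)} = 3$
$Q{\left(G \right)} = -2 + G$
$h = -6$
$S{\left(W,n \right)} = -5 - W$ ($S{\left(W,n \right)} = \left(-2 - 3\right) - W = -5 - W$)
$t{\left(13,13 \right)} + J{\left(-4 \right)} S{\left(h,1 \right)} = 4 \cdot 13^{2} + 3 \left(-5 - -6\right) = 4 \cdot 169 + 3 \left(-5 + 6\right) = 676 + 3 \cdot 1 = 676 + 3 = 679$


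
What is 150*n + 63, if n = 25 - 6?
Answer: 2913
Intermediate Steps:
n = 19
150*n + 63 = 150*19 + 63 = 2850 + 63 = 2913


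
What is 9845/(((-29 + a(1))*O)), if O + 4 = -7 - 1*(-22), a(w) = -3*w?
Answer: -895/32 ≈ -27.969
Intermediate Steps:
O = 11 (O = -4 + (-7 - 1*(-22)) = -4 + (-7 + 22) = -4 + 15 = 11)
9845/(((-29 + a(1))*O)) = 9845/(((-29 - 3*1)*11)) = 9845/(((-29 - 3)*11)) = 9845/((-32*11)) = 9845/(-352) = 9845*(-1/352) = -895/32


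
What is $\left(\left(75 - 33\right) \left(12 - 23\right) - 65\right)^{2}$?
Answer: $277729$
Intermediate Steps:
$\left(\left(75 - 33\right) \left(12 - 23\right) - 65\right)^{2} = \left(42 \left(-11\right) - 65\right)^{2} = \left(-462 - 65\right)^{2} = \left(-527\right)^{2} = 277729$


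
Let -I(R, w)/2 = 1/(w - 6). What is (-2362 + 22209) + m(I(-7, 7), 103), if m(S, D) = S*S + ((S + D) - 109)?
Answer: 19843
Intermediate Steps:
I(R, w) = -2/(-6 + w) (I(R, w) = -2/(w - 6) = -2/(-6 + w))
m(S, D) = -109 + D + S + S**2 (m(S, D) = S**2 + ((D + S) - 109) = S**2 + (-109 + D + S) = -109 + D + S + S**2)
(-2362 + 22209) + m(I(-7, 7), 103) = (-2362 + 22209) + (-109 + 103 - 2/(-6 + 7) + (-2/(-6 + 7))**2) = 19847 + (-109 + 103 - 2/1 + (-2/1)**2) = 19847 + (-109 + 103 - 2*1 + (-2*1)**2) = 19847 + (-109 + 103 - 2 + (-2)**2) = 19847 + (-109 + 103 - 2 + 4) = 19847 - 4 = 19843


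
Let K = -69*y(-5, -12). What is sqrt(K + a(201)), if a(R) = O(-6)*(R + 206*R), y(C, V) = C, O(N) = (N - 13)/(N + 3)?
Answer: 4*sqrt(16491) ≈ 513.67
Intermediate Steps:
O(N) = (-13 + N)/(3 + N)
a(R) = 1311*R (a(R) = ((-13 - 6)/(3 - 6))*(R + 206*R) = (-19/(-3))*(207*R) = (-1/3*(-19))*(207*R) = 19*(207*R)/3 = 1311*R)
K = 345 (K = -69*(-5) = 345)
sqrt(K + a(201)) = sqrt(345 + 1311*201) = sqrt(345 + 263511) = sqrt(263856) = 4*sqrt(16491)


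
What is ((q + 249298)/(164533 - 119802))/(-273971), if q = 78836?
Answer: -328134/12254996801 ≈ -2.6776e-5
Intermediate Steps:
((q + 249298)/(164533 - 119802))/(-273971) = ((78836 + 249298)/(164533 - 119802))/(-273971) = (328134/44731)*(-1/273971) = -328134/12254996801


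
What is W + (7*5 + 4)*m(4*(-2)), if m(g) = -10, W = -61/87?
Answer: -33991/87 ≈ -390.70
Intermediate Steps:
W = -61/87 (W = -61*1/87 = -61/87 ≈ -0.70115)
W + (7*5 + 4)*m(4*(-2)) = -61/87 + (7*5 + 4)*(-10) = -61/87 + (35 + 4)*(-10) = -61/87 + 39*(-10) = -61/87 - 390 = -33991/87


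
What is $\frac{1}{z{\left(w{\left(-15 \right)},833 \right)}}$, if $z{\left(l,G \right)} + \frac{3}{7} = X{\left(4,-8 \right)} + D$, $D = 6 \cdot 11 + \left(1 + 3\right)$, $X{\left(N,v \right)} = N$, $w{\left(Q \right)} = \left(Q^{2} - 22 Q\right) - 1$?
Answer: $\frac{7}{515} \approx 0.013592$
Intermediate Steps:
$w{\left(Q \right)} = -1 + Q^{2} - 22 Q$
$D = 70$ ($D = 66 + 4 = 70$)
$z{\left(l,G \right)} = \frac{515}{7}$ ($z{\left(l,G \right)} = - \frac{3}{7} + \left(4 + 70\right) = - \frac{3}{7} + 74 = \frac{515}{7}$)
$\frac{1}{z{\left(w{\left(-15 \right)},833 \right)}} = \frac{1}{\frac{515}{7}} = \frac{7}{515}$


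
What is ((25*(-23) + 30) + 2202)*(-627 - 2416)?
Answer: -5042251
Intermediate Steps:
((25*(-23) + 30) + 2202)*(-627 - 2416) = ((-575 + 30) + 2202)*(-3043) = (-545 + 2202)*(-3043) = 1657*(-3043) = -5042251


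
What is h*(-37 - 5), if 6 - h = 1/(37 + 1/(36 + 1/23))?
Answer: -1283429/5116 ≈ -250.87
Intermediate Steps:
h = 183347/30696 (h = 6 - 1/(37 + 1/(36 + 1/23)) = 6 - 1/(37 + 1/(829/23)) = 6 - 1/(37 + 23/829) = 6 - 1/30696/829 = 6 - 1*829/30696 = 6 - 829/30696 = 183347/30696 ≈ 5.9730)
h*(-37 - 5) = 183347*(-37 - 5)/30696 = (183347/30696)*(-42) = -1283429/5116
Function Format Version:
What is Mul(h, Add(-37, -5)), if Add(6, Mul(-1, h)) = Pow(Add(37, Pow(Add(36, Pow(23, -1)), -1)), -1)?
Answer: Rational(-1283429, 5116) ≈ -250.87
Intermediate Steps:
h = Rational(183347, 30696) (h = Add(6, Mul(-1, Pow(Add(37, Pow(Add(36, Pow(23, -1)), -1)), -1))) = Add(6, Mul(-1, Pow(Add(37, Pow(Add(36, Rational(1, 23)), -1)), -1))) = Add(6, Mul(-1, Pow(Add(37, Pow(Rational(829, 23), -1)), -1))) = Add(6, Mul(-1, Pow(Add(37, Rational(23, 829)), -1))) = Add(6, Mul(-1, Pow(Rational(30696, 829), -1))) = Add(6, Mul(-1, Rational(829, 30696))) = Add(6, Rational(-829, 30696)) = Rational(183347, 30696) ≈ 5.9730)
Mul(h, Add(-37, -5)) = Mul(Rational(183347, 30696), Add(-37, -5)) = Mul(Rational(183347, 30696), -42) = Rational(-1283429, 5116)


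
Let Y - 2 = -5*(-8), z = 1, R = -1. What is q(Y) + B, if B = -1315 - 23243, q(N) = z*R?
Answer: -24559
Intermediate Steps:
Y = 42 (Y = 2 - 5*(-8) = 2 + 40 = 42)
q(N) = -1 (q(N) = 1*(-1) = -1)
B = -24558
q(Y) + B = -1 - 24558 = -24559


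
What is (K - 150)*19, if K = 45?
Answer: -1995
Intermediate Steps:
(K - 150)*19 = (45 - 150)*19 = -105*19 = -1995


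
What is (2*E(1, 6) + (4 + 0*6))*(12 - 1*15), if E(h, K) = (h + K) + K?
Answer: -90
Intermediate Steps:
E(h, K) = h + 2*K (E(h, K) = (K + h) + K = h + 2*K)
(2*E(1, 6) + (4 + 0*6))*(12 - 1*15) = (2*(1 + 2*6) + (4 + 0*6))*(12 - 1*15) = (2*(1 + 12) + (4 + 0))*(12 - 15) = (2*13 + 4)*(-3) = (26 + 4)*(-3) = 30*(-3) = -90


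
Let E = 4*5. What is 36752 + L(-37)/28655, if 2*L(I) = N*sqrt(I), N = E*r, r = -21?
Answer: 36752 - 42*I*sqrt(37)/5731 ≈ 36752.0 - 0.044578*I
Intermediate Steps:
E = 20
N = -420 (N = 20*(-21) = -420)
L(I) = -210*sqrt(I) (L(I) = (-420*sqrt(I))/2 = -210*sqrt(I))
36752 + L(-37)/28655 = 36752 - 210*I*sqrt(37)/28655 = 36752 - 210*I*sqrt(37)*(1/28655) = 36752 - 42*I*sqrt(37)/5731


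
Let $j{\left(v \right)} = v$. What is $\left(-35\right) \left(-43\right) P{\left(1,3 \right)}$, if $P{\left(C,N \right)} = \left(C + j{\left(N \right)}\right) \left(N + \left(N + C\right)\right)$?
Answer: $42140$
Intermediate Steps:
$P{\left(C,N \right)} = \left(C + N\right) \left(C + 2 N\right)$ ($P{\left(C,N \right)} = \left(C + N\right) \left(N + \left(N + C\right)\right) = \left(C + N\right) \left(N + \left(C + N\right)\right) = \left(C + N\right) \left(C + 2 N\right)$)
$\left(-35\right) \left(-43\right) P{\left(1,3 \right)} = \left(-35\right) \left(-43\right) \left(1^{2} + 2 \cdot 3^{2} + 3 \cdot 1 \cdot 3\right) = 1505 \left(1 + 2 \cdot 9 + 9\right) = 1505 \left(1 + 18 + 9\right) = 1505 \cdot 28 = 42140$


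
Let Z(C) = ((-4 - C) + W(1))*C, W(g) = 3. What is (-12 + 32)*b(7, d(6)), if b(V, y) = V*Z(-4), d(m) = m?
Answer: -1680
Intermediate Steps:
Z(C) = C*(-1 - C) (Z(C) = ((-4 - C) + 3)*C = (-1 - C)*C = C*(-1 - C))
b(V, y) = -12*V (b(V, y) = V*(-1*(-4)*(1 - 4)) = V*(-1*(-4)*(-3)) = V*(-12) = -12*V)
(-12 + 32)*b(7, d(6)) = (-12 + 32)*(-12*7) = 20*(-84) = -1680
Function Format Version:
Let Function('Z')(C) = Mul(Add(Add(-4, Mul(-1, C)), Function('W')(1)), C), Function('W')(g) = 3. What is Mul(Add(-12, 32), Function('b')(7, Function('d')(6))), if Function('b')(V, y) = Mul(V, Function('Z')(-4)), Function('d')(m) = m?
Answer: -1680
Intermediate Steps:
Function('Z')(C) = Mul(C, Add(-1, Mul(-1, C))) (Function('Z')(C) = Mul(Add(Add(-4, Mul(-1, C)), 3), C) = Mul(Add(-1, Mul(-1, C)), C) = Mul(C, Add(-1, Mul(-1, C))))
Function('b')(V, y) = Mul(-12, V) (Function('b')(V, y) = Mul(V, Mul(-1, -4, Add(1, -4))) = Mul(V, Mul(-1, -4, -3)) = Mul(V, -12) = Mul(-12, V))
Mul(Add(-12, 32), Function('b')(7, Function('d')(6))) = Mul(Add(-12, 32), Mul(-12, 7)) = Mul(20, -84) = -1680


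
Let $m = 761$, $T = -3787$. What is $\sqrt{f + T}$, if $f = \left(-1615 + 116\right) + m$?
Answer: $5 i \sqrt{181} \approx 67.268 i$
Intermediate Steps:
$f = -738$ ($f = \left(-1615 + 116\right) + 761 = -1499 + 761 = -738$)
$\sqrt{f + T} = \sqrt{-738 - 3787} = \sqrt{-4525} = 5 i \sqrt{181}$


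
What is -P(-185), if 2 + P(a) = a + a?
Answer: 372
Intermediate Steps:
P(a) = -2 + 2*a (P(a) = -2 + (a + a) = -2 + 2*a)
-P(-185) = -(-2 + 2*(-185)) = -(-2 - 370) = -1*(-372) = 372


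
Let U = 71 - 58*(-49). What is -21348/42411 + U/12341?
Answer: -46637475/174464717 ≈ -0.26732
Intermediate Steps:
U = 2913 (U = 71 + 2842 = 2913)
-21348/42411 + U/12341 = -21348/42411 + 2913/12341 = -21348*1/42411 + 2913*(1/12341) = -7116/14137 + 2913/12341 = -46637475/174464717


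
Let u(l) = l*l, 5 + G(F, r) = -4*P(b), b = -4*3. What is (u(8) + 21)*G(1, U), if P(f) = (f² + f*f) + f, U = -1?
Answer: -94265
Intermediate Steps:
b = -12
P(f) = f + 2*f² (P(f) = (f² + f²) + f = 2*f² + f = f + 2*f²)
G(F, r) = -1109 (G(F, r) = -5 - (-48)*(1 + 2*(-12)) = -5 - (-48)*(1 - 24) = -5 - (-48)*(-23) = -5 - 4*276 = -5 - 1104 = -1109)
u(l) = l²
(u(8) + 21)*G(1, U) = (8² + 21)*(-1109) = (64 + 21)*(-1109) = 85*(-1109) = -94265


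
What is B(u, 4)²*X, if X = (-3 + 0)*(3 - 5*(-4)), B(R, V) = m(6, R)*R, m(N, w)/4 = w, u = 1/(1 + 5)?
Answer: -23/27 ≈ -0.85185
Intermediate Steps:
u = ⅙ (u = 1/6 = ⅙ ≈ 0.16667)
m(N, w) = 4*w
B(R, V) = 4*R² (B(R, V) = (4*R)*R = 4*R²)
X = -69 (X = -3*(3 + 20) = -3*23 = -69)
B(u, 4)²*X = (4*(⅙)²)²*(-69) = (4*(1/36))²*(-69) = (⅑)²*(-69) = (1/81)*(-69) = -23/27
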